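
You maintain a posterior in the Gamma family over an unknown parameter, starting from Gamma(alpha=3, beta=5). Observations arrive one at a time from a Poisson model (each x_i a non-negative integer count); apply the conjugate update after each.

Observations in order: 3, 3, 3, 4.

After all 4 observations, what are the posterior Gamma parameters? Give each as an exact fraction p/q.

obs 1: x=3 → posterior Gamma(6, 6)
obs 2: x=3 → posterior Gamma(9, 7)
obs 3: x=3 → posterior Gamma(12, 8)
obs 4: x=4 → posterior Gamma(16, 9)

alpha=16, beta=9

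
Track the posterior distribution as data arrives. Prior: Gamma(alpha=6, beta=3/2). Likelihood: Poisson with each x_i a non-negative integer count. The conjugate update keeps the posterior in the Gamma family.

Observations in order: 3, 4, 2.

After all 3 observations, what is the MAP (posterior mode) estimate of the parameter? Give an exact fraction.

28/9

obs 1: x=3 → posterior Gamma(9, 5/2)
obs 2: x=4 → posterior Gamma(13, 7/2)
obs 3: x=2 → posterior Gamma(15, 9/2)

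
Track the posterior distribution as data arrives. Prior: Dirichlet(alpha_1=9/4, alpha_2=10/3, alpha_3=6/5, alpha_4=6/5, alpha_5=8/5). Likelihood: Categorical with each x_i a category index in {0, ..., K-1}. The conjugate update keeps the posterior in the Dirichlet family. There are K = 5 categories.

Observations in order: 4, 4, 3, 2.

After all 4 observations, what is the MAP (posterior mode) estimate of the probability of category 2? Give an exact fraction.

obs 1: x=4 → posterior Dirichlet(9/4, 10/3, 6/5, 6/5, 13/5)
obs 2: x=4 → posterior Dirichlet(9/4, 10/3, 6/5, 6/5, 18/5)
obs 3: x=3 → posterior Dirichlet(9/4, 10/3, 6/5, 11/5, 18/5)
obs 4: x=2 → posterior Dirichlet(9/4, 10/3, 11/5, 11/5, 18/5)

72/515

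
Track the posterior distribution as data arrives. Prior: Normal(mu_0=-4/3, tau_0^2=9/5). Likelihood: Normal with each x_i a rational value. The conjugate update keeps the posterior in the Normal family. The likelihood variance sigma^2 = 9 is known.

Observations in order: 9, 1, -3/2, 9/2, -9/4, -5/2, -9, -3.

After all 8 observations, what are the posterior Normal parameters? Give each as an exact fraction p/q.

obs 1: x=9 → posterior Normal(7/18, 3/2)
obs 2: x=1 → posterior Normal(10/21, 9/7)
obs 3: x=-3/2 → posterior Normal(11/48, 9/8)
obs 4: x=9/2 → posterior Normal(19/27, 1)
obs 5: x=-9/4 → posterior Normal(49/120, 9/10)
obs 6: x=-5/2 → posterior Normal(19/132, 9/11)
obs 7: x=-9 → posterior Normal(-89/144, 3/4)
obs 8: x=-3 → posterior Normal(-125/156, 9/13)

mu_0=-125/156, tau_0^2=9/13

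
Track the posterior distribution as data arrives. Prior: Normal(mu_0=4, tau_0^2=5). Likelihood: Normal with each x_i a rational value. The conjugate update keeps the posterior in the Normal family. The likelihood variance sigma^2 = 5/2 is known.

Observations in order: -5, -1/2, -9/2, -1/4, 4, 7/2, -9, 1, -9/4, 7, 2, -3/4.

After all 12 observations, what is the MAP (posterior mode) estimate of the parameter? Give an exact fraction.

-11/50

obs 1: x=-5 → posterior Normal(-2, 5/3)
obs 2: x=-1/2 → posterior Normal(-7/5, 1)
obs 3: x=-9/2 → posterior Normal(-16/7, 5/7)
obs 4: x=-1/4 → posterior Normal(-11/6, 5/9)
obs 5: x=4 → posterior Normal(-17/22, 5/11)
obs 6: x=7/2 → posterior Normal(-3/26, 5/13)
obs 7: x=-9 → posterior Normal(-13/10, 1/3)
obs 8: x=1 → posterior Normal(-35/34, 5/17)
obs 9: x=-9/4 → posterior Normal(-22/19, 5/19)
obs 10: x=7 → posterior Normal(-8/21, 5/21)
obs 11: x=2 → posterior Normal(-4/23, 5/23)
obs 12: x=-3/4 → posterior Normal(-11/50, 1/5)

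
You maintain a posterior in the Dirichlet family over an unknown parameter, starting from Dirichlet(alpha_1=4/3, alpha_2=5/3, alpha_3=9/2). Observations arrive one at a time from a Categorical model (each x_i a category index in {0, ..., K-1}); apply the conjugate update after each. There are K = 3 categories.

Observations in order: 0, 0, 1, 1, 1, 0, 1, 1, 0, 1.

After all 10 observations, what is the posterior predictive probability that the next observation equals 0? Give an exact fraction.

32/105

obs 1: x=0 → posterior Dirichlet(7/3, 5/3, 9/2)
obs 2: x=0 → posterior Dirichlet(10/3, 5/3, 9/2)
obs 3: x=1 → posterior Dirichlet(10/3, 8/3, 9/2)
obs 4: x=1 → posterior Dirichlet(10/3, 11/3, 9/2)
obs 5: x=1 → posterior Dirichlet(10/3, 14/3, 9/2)
obs 6: x=0 → posterior Dirichlet(13/3, 14/3, 9/2)
obs 7: x=1 → posterior Dirichlet(13/3, 17/3, 9/2)
obs 8: x=1 → posterior Dirichlet(13/3, 20/3, 9/2)
obs 9: x=0 → posterior Dirichlet(16/3, 20/3, 9/2)
obs 10: x=1 → posterior Dirichlet(16/3, 23/3, 9/2)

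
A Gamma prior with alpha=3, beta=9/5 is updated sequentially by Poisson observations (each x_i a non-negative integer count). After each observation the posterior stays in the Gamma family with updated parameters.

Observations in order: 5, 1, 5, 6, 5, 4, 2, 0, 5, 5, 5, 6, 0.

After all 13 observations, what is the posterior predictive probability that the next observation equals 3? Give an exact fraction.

obs 1: x=5 → posterior Gamma(8, 14/5)
obs 2: x=1 → posterior Gamma(9, 19/5)
obs 3: x=5 → posterior Gamma(14, 24/5)
obs 4: x=6 → posterior Gamma(20, 29/5)
obs 5: x=5 → posterior Gamma(25, 34/5)
obs 6: x=4 → posterior Gamma(29, 39/5)
obs 7: x=2 → posterior Gamma(31, 44/5)
obs 8: x=0 → posterior Gamma(31, 49/5)
obs 9: x=5 → posterior Gamma(36, 54/5)
obs 10: x=5 → posterior Gamma(41, 59/5)
obs 11: x=5 → posterior Gamma(46, 64/5)
obs 12: x=6 → posterior Gamma(52, 69/5)
obs 13: x=0 → posterior Gamma(52, 74/5)

49145206211753966226183092525691356932449730292453119530189269115357472035799396805054891438886617088000/234147767311713694818506664165456672305514476019207155779843627781738744789649172793250920990316654820399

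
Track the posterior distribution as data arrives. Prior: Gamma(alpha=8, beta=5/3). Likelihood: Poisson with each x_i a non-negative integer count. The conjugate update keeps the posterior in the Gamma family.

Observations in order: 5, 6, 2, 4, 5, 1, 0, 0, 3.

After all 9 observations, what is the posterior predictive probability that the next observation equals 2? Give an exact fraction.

228976384523907222000807710111325493255534263373135872/1102507499354148695951786433413508348166942596435546875

obs 1: x=5 → posterior Gamma(13, 8/3)
obs 2: x=6 → posterior Gamma(19, 11/3)
obs 3: x=2 → posterior Gamma(21, 14/3)
obs 4: x=4 → posterior Gamma(25, 17/3)
obs 5: x=5 → posterior Gamma(30, 20/3)
obs 6: x=1 → posterior Gamma(31, 23/3)
obs 7: x=0 → posterior Gamma(31, 26/3)
obs 8: x=0 → posterior Gamma(31, 29/3)
obs 9: x=3 → posterior Gamma(34, 32/3)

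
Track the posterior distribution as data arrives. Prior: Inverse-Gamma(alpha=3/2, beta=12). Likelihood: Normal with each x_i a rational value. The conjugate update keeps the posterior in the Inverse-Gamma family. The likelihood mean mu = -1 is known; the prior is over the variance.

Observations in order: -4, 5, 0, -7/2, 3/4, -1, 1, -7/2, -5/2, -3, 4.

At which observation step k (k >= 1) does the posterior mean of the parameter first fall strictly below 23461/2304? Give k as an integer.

k = 8

obs 1: x=-4 → posterior Inverse-Gamma(2, 33/2)
obs 2: x=5 → posterior Inverse-Gamma(5/2, 69/2)
obs 3: x=0 → posterior Inverse-Gamma(3, 35)
obs 4: x=-7/2 → posterior Inverse-Gamma(7/2, 305/8)
obs 5: x=3/4 → posterior Inverse-Gamma(4, 1269/32)
obs 6: x=-1 → posterior Inverse-Gamma(9/2, 1269/32)
obs 7: x=1 → posterior Inverse-Gamma(5, 1333/32)
obs 8: x=-7/2 → posterior Inverse-Gamma(11/2, 1433/32)
obs 9: x=-5/2 → posterior Inverse-Gamma(6, 1469/32)
obs 10: x=-3 → posterior Inverse-Gamma(13/2, 1533/32)
obs 11: x=4 → posterior Inverse-Gamma(7, 1933/32)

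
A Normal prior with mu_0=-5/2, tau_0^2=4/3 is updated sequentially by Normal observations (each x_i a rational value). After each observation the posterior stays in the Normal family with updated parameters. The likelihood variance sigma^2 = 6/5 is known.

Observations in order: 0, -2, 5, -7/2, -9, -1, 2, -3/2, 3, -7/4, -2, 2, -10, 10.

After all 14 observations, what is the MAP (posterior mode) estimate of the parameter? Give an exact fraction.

-110/149

obs 1: x=0 → posterior Normal(-45/38, 12/19)
obs 2: x=-2 → posterior Normal(-85/58, 12/29)
obs 3: x=5 → posterior Normal(5/26, 4/13)
obs 4: x=-7/2 → posterior Normal(-55/98, 12/49)
obs 5: x=-9 → posterior Normal(-235/118, 12/59)
obs 6: x=-1 → posterior Normal(-85/46, 4/23)
obs 7: x=2 → posterior Normal(-215/158, 12/79)
obs 8: x=-3/2 → posterior Normal(-245/178, 12/89)
obs 9: x=3 → posterior Normal(-185/198, 4/33)
obs 10: x=-7/4 → posterior Normal(-110/109, 12/109)
obs 11: x=-2 → posterior Normal(-130/119, 12/119)
obs 12: x=2 → posterior Normal(-110/129, 4/43)
obs 13: x=-10 → posterior Normal(-210/139, 12/139)
obs 14: x=10 → posterior Normal(-110/149, 12/149)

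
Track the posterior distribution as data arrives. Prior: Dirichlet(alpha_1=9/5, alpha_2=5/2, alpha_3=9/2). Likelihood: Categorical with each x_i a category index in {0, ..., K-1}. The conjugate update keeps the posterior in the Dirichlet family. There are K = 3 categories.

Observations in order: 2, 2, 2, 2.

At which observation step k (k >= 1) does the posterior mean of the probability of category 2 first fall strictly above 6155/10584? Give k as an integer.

obs 1: x=2 → posterior Dirichlet(9/5, 5/2, 11/2)
obs 2: x=2 → posterior Dirichlet(9/5, 5/2, 13/2)
obs 3: x=2 → posterior Dirichlet(9/5, 5/2, 15/2)
obs 4: x=2 → posterior Dirichlet(9/5, 5/2, 17/2)

k = 2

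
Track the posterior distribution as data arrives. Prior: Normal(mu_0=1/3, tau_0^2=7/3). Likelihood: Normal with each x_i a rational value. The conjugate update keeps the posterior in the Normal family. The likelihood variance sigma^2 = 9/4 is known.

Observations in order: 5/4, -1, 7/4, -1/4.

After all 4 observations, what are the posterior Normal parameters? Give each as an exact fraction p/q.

mu_0=58/139, tau_0^2=63/139

obs 1: x=5/4 → posterior Normal(4/5, 63/55)
obs 2: x=-1 → posterior Normal(16/83, 63/83)
obs 3: x=7/4 → posterior Normal(65/111, 21/37)
obs 4: x=-1/4 → posterior Normal(58/139, 63/139)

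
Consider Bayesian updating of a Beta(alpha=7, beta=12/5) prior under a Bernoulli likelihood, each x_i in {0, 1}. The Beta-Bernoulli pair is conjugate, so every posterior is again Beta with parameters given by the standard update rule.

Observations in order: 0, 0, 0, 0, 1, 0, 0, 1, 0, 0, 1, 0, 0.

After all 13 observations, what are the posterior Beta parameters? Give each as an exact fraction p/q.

alpha=10, beta=62/5

obs 1: x=0 → posterior Beta(7, 17/5)
obs 2: x=0 → posterior Beta(7, 22/5)
obs 3: x=0 → posterior Beta(7, 27/5)
obs 4: x=0 → posterior Beta(7, 32/5)
obs 5: x=1 → posterior Beta(8, 32/5)
obs 6: x=0 → posterior Beta(8, 37/5)
obs 7: x=0 → posterior Beta(8, 42/5)
obs 8: x=1 → posterior Beta(9, 42/5)
obs 9: x=0 → posterior Beta(9, 47/5)
obs 10: x=0 → posterior Beta(9, 52/5)
obs 11: x=1 → posterior Beta(10, 52/5)
obs 12: x=0 → posterior Beta(10, 57/5)
obs 13: x=0 → posterior Beta(10, 62/5)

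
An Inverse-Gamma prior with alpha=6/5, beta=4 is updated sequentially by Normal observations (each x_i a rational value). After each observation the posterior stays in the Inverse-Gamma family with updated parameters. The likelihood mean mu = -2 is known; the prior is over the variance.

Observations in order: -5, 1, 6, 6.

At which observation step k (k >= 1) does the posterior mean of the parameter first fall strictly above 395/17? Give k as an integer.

obs 1: x=-5 → posterior Inverse-Gamma(17/10, 17/2)
obs 2: x=1 → posterior Inverse-Gamma(11/5, 13)
obs 3: x=6 → posterior Inverse-Gamma(27/10, 45)
obs 4: x=6 → posterior Inverse-Gamma(16/5, 77)

k = 3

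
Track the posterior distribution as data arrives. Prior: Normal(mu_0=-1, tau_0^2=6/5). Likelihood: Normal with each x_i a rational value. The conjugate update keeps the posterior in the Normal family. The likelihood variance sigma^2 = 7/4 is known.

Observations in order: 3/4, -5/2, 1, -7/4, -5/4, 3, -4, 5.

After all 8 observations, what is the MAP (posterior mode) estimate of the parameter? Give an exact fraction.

obs 1: x=3/4 → posterior Normal(-17/59, 42/59)
obs 2: x=-5/2 → posterior Normal(-77/83, 42/83)
obs 3: x=1 → posterior Normal(-53/107, 42/107)
obs 4: x=-7/4 → posterior Normal(-95/131, 42/131)
obs 5: x=-5/4 → posterior Normal(-25/31, 42/155)
obs 6: x=3 → posterior Normal(-53/179, 42/179)
obs 7: x=-4 → posterior Normal(-149/203, 6/29)
obs 8: x=5 → posterior Normal(-29/227, 42/227)

-29/227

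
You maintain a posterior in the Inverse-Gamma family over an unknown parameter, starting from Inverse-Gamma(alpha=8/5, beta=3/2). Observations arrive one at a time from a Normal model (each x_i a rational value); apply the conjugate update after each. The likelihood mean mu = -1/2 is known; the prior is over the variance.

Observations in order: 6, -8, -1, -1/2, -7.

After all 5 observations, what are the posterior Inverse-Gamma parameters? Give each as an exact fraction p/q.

obs 1: x=6 → posterior Inverse-Gamma(21/10, 181/8)
obs 2: x=-8 → posterior Inverse-Gamma(13/5, 203/4)
obs 3: x=-1 → posterior Inverse-Gamma(31/10, 407/8)
obs 4: x=-1/2 → posterior Inverse-Gamma(18/5, 407/8)
obs 5: x=-7 → posterior Inverse-Gamma(41/10, 72)

alpha=41/10, beta=72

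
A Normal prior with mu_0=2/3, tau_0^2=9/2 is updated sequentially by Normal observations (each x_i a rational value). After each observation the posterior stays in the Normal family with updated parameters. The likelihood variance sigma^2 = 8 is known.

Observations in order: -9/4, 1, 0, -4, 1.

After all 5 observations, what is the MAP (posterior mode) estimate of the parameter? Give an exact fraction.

-331/732

obs 1: x=-9/4 → posterior Normal(-23/60, 72/25)
obs 2: x=1 → posterior Normal(-7/408, 36/17)
obs 3: x=0 → posterior Normal(-7/516, 72/43)
obs 4: x=-4 → posterior Normal(-439/624, 18/13)
obs 5: x=1 → posterior Normal(-331/732, 72/61)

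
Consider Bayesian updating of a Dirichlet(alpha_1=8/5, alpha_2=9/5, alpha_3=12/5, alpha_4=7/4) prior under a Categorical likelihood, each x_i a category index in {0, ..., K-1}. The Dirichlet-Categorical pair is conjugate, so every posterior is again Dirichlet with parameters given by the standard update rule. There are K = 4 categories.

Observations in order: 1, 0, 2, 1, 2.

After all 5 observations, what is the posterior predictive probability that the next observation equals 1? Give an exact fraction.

76/251

obs 1: x=1 → posterior Dirichlet(8/5, 14/5, 12/5, 7/4)
obs 2: x=0 → posterior Dirichlet(13/5, 14/5, 12/5, 7/4)
obs 3: x=2 → posterior Dirichlet(13/5, 14/5, 17/5, 7/4)
obs 4: x=1 → posterior Dirichlet(13/5, 19/5, 17/5, 7/4)
obs 5: x=2 → posterior Dirichlet(13/5, 19/5, 22/5, 7/4)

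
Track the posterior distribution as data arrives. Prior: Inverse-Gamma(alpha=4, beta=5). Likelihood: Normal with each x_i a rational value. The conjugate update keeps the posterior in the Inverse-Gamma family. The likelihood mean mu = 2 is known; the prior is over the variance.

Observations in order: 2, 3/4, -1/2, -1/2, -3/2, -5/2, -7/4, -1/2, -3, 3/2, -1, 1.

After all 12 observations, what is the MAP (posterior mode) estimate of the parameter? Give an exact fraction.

obs 1: x=2 → posterior Inverse-Gamma(9/2, 5)
obs 2: x=3/4 → posterior Inverse-Gamma(5, 185/32)
obs 3: x=-1/2 → posterior Inverse-Gamma(11/2, 285/32)
obs 4: x=-1/2 → posterior Inverse-Gamma(6, 385/32)
obs 5: x=-3/2 → posterior Inverse-Gamma(13/2, 581/32)
obs 6: x=-5/2 → posterior Inverse-Gamma(7, 905/32)
obs 7: x=-7/4 → posterior Inverse-Gamma(15/2, 565/16)
obs 8: x=-1/2 → posterior Inverse-Gamma(8, 615/16)
obs 9: x=-3 → posterior Inverse-Gamma(17/2, 815/16)
obs 10: x=3/2 → posterior Inverse-Gamma(9, 817/16)
obs 11: x=-1 → posterior Inverse-Gamma(19/2, 889/16)
obs 12: x=1 → posterior Inverse-Gamma(10, 897/16)

897/176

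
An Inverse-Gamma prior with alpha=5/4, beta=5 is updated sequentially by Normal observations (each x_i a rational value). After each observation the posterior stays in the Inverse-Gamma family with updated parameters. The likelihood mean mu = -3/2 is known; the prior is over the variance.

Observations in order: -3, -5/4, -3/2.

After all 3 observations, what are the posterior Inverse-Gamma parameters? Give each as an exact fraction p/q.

alpha=11/4, beta=197/32

obs 1: x=-3 → posterior Inverse-Gamma(7/4, 49/8)
obs 2: x=-5/4 → posterior Inverse-Gamma(9/4, 197/32)
obs 3: x=-3/2 → posterior Inverse-Gamma(11/4, 197/32)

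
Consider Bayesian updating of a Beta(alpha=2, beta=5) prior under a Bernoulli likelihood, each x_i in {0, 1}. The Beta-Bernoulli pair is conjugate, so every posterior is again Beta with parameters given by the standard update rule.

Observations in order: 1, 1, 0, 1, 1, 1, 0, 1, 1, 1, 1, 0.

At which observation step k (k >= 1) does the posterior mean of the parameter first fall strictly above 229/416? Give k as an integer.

obs 1: x=1 → posterior Beta(3, 5)
obs 2: x=1 → posterior Beta(4, 5)
obs 3: x=0 → posterior Beta(4, 6)
obs 4: x=1 → posterior Beta(5, 6)
obs 5: x=1 → posterior Beta(6, 6)
obs 6: x=1 → posterior Beta(7, 6)
obs 7: x=0 → posterior Beta(7, 7)
obs 8: x=1 → posterior Beta(8, 7)
obs 9: x=1 → posterior Beta(9, 7)
obs 10: x=1 → posterior Beta(10, 7)
obs 11: x=1 → posterior Beta(11, 7)
obs 12: x=0 → posterior Beta(11, 8)

k = 9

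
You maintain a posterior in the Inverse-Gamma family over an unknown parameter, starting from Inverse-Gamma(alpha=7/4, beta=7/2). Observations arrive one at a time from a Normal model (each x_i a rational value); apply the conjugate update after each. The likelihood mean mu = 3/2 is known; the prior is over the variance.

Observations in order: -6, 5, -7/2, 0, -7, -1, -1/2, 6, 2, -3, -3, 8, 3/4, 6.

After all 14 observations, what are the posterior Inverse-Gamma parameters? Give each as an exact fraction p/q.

alpha=35/4, beta=4949/32

obs 1: x=-6 → posterior Inverse-Gamma(9/4, 253/8)
obs 2: x=5 → posterior Inverse-Gamma(11/4, 151/4)
obs 3: x=-7/2 → posterior Inverse-Gamma(13/4, 201/4)
obs 4: x=0 → posterior Inverse-Gamma(15/4, 411/8)
obs 5: x=-7 → posterior Inverse-Gamma(17/4, 175/2)
obs 6: x=-1 → posterior Inverse-Gamma(19/4, 725/8)
obs 7: x=-1/2 → posterior Inverse-Gamma(21/4, 741/8)
obs 8: x=6 → posterior Inverse-Gamma(23/4, 411/4)
obs 9: x=2 → posterior Inverse-Gamma(25/4, 823/8)
obs 10: x=-3 → posterior Inverse-Gamma(27/4, 113)
obs 11: x=-3 → posterior Inverse-Gamma(29/4, 985/8)
obs 12: x=8 → posterior Inverse-Gamma(31/4, 577/4)
obs 13: x=3/4 → posterior Inverse-Gamma(33/4, 4625/32)
obs 14: x=6 → posterior Inverse-Gamma(35/4, 4949/32)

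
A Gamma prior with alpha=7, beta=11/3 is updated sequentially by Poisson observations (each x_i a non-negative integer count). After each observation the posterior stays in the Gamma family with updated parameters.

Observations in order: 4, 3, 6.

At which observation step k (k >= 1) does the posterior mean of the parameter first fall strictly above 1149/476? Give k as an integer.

obs 1: x=4 → posterior Gamma(11, 14/3)
obs 2: x=3 → posterior Gamma(14, 17/3)
obs 3: x=6 → posterior Gamma(20, 20/3)

k = 2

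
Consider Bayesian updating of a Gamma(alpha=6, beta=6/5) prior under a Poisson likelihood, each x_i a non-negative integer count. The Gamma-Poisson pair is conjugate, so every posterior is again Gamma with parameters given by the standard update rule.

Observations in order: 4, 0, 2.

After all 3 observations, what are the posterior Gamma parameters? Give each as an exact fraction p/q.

obs 1: x=4 → posterior Gamma(10, 11/5)
obs 2: x=0 → posterior Gamma(10, 16/5)
obs 3: x=2 → posterior Gamma(12, 21/5)

alpha=12, beta=21/5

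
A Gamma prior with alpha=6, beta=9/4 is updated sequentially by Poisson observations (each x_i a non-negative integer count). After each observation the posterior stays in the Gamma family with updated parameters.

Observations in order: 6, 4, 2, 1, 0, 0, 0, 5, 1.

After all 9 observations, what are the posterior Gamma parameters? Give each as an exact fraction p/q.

alpha=25, beta=45/4

obs 1: x=6 → posterior Gamma(12, 13/4)
obs 2: x=4 → posterior Gamma(16, 17/4)
obs 3: x=2 → posterior Gamma(18, 21/4)
obs 4: x=1 → posterior Gamma(19, 25/4)
obs 5: x=0 → posterior Gamma(19, 29/4)
obs 6: x=0 → posterior Gamma(19, 33/4)
obs 7: x=0 → posterior Gamma(19, 37/4)
obs 8: x=5 → posterior Gamma(24, 41/4)
obs 9: x=1 → posterior Gamma(25, 45/4)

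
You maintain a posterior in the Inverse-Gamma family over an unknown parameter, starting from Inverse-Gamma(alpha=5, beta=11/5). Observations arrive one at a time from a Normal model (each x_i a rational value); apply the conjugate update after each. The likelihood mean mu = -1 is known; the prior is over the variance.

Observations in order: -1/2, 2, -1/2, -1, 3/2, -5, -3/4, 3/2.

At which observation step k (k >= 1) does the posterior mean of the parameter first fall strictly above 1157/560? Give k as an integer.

obs 1: x=-1/2 → posterior Inverse-Gamma(11/2, 93/40)
obs 2: x=2 → posterior Inverse-Gamma(6, 273/40)
obs 3: x=-1/2 → posterior Inverse-Gamma(13/2, 139/20)
obs 4: x=-1 → posterior Inverse-Gamma(7, 139/20)
obs 5: x=3/2 → posterior Inverse-Gamma(15/2, 403/40)
obs 6: x=-5 → posterior Inverse-Gamma(8, 723/40)
obs 7: x=-3/4 → posterior Inverse-Gamma(17/2, 2897/160)
obs 8: x=3/2 → posterior Inverse-Gamma(9, 3397/160)

k = 6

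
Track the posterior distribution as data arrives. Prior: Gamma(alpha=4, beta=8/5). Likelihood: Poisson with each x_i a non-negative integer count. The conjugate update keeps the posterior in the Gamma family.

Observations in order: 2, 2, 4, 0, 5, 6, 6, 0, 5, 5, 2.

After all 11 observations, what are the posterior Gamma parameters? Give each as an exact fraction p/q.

alpha=41, beta=63/5

obs 1: x=2 → posterior Gamma(6, 13/5)
obs 2: x=2 → posterior Gamma(8, 18/5)
obs 3: x=4 → posterior Gamma(12, 23/5)
obs 4: x=0 → posterior Gamma(12, 28/5)
obs 5: x=5 → posterior Gamma(17, 33/5)
obs 6: x=6 → posterior Gamma(23, 38/5)
obs 7: x=6 → posterior Gamma(29, 43/5)
obs 8: x=0 → posterior Gamma(29, 48/5)
obs 9: x=5 → posterior Gamma(34, 53/5)
obs 10: x=5 → posterior Gamma(39, 58/5)
obs 11: x=2 → posterior Gamma(41, 63/5)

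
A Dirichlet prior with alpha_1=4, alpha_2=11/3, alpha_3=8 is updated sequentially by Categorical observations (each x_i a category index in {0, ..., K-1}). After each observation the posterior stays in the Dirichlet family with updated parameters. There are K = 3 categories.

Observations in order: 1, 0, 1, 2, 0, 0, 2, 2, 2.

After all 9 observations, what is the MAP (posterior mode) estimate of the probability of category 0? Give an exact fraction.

18/65

obs 1: x=1 → posterior Dirichlet(4, 14/3, 8)
obs 2: x=0 → posterior Dirichlet(5, 14/3, 8)
obs 3: x=1 → posterior Dirichlet(5, 17/3, 8)
obs 4: x=2 → posterior Dirichlet(5, 17/3, 9)
obs 5: x=0 → posterior Dirichlet(6, 17/3, 9)
obs 6: x=0 → posterior Dirichlet(7, 17/3, 9)
obs 7: x=2 → posterior Dirichlet(7, 17/3, 10)
obs 8: x=2 → posterior Dirichlet(7, 17/3, 11)
obs 9: x=2 → posterior Dirichlet(7, 17/3, 12)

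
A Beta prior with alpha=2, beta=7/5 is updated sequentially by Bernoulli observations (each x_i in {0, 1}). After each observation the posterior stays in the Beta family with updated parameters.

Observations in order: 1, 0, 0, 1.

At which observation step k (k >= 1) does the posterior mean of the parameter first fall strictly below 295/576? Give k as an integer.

k = 3

obs 1: x=1 → posterior Beta(3, 7/5)
obs 2: x=0 → posterior Beta(3, 12/5)
obs 3: x=0 → posterior Beta(3, 17/5)
obs 4: x=1 → posterior Beta(4, 17/5)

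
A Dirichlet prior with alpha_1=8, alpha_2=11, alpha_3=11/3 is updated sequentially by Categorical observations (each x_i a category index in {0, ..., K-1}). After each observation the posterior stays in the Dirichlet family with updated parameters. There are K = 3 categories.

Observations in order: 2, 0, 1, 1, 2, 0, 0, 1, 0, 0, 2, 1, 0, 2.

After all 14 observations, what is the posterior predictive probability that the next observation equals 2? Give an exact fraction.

obs 1: x=2 → posterior Dirichlet(8, 11, 14/3)
obs 2: x=0 → posterior Dirichlet(9, 11, 14/3)
obs 3: x=1 → posterior Dirichlet(9, 12, 14/3)
obs 4: x=1 → posterior Dirichlet(9, 13, 14/3)
obs 5: x=2 → posterior Dirichlet(9, 13, 17/3)
obs 6: x=0 → posterior Dirichlet(10, 13, 17/3)
obs 7: x=0 → posterior Dirichlet(11, 13, 17/3)
obs 8: x=1 → posterior Dirichlet(11, 14, 17/3)
obs 9: x=0 → posterior Dirichlet(12, 14, 17/3)
obs 10: x=0 → posterior Dirichlet(13, 14, 17/3)
obs 11: x=2 → posterior Dirichlet(13, 14, 20/3)
obs 12: x=1 → posterior Dirichlet(13, 15, 20/3)
obs 13: x=0 → posterior Dirichlet(14, 15, 20/3)
obs 14: x=2 → posterior Dirichlet(14, 15, 23/3)

23/110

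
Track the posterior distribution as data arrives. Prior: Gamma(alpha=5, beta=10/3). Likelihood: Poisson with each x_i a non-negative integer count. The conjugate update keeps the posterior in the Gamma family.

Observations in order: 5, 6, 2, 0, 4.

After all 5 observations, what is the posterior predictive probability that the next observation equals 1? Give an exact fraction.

187583282240666449069976806640625/962952190018638034427059556581376

obs 1: x=5 → posterior Gamma(10, 13/3)
obs 2: x=6 → posterior Gamma(16, 16/3)
obs 3: x=2 → posterior Gamma(18, 19/3)
obs 4: x=0 → posterior Gamma(18, 22/3)
obs 5: x=4 → posterior Gamma(22, 25/3)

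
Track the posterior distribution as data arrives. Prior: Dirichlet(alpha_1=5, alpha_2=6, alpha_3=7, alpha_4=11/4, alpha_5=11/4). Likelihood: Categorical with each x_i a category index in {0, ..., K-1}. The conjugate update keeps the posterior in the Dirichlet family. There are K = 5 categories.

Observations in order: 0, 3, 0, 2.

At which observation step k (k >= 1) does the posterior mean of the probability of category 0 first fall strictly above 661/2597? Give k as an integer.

obs 1: x=0 → posterior Dirichlet(6, 6, 7, 11/4, 11/4)
obs 2: x=3 → posterior Dirichlet(6, 6, 7, 15/4, 11/4)
obs 3: x=0 → posterior Dirichlet(7, 6, 7, 15/4, 11/4)
obs 4: x=2 → posterior Dirichlet(7, 6, 8, 15/4, 11/4)

k = 3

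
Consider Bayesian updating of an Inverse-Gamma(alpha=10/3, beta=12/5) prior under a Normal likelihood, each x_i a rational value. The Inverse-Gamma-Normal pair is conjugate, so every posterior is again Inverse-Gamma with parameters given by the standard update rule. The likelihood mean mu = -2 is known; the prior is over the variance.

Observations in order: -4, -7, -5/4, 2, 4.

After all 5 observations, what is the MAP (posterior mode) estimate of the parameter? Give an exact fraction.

20727/3280

obs 1: x=-4 → posterior Inverse-Gamma(23/6, 22/5)
obs 2: x=-7 → posterior Inverse-Gamma(13/3, 169/10)
obs 3: x=-5/4 → posterior Inverse-Gamma(29/6, 2749/160)
obs 4: x=2 → posterior Inverse-Gamma(16/3, 4029/160)
obs 5: x=4 → posterior Inverse-Gamma(35/6, 6909/160)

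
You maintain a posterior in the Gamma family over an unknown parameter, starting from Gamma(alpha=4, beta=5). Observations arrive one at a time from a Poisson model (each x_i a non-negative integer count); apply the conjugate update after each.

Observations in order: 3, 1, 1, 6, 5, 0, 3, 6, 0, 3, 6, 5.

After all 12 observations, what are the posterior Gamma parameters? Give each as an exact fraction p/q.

alpha=43, beta=17

obs 1: x=3 → posterior Gamma(7, 6)
obs 2: x=1 → posterior Gamma(8, 7)
obs 3: x=1 → posterior Gamma(9, 8)
obs 4: x=6 → posterior Gamma(15, 9)
obs 5: x=5 → posterior Gamma(20, 10)
obs 6: x=0 → posterior Gamma(20, 11)
obs 7: x=3 → posterior Gamma(23, 12)
obs 8: x=6 → posterior Gamma(29, 13)
obs 9: x=0 → posterior Gamma(29, 14)
obs 10: x=3 → posterior Gamma(32, 15)
obs 11: x=6 → posterior Gamma(38, 16)
obs 12: x=5 → posterior Gamma(43, 17)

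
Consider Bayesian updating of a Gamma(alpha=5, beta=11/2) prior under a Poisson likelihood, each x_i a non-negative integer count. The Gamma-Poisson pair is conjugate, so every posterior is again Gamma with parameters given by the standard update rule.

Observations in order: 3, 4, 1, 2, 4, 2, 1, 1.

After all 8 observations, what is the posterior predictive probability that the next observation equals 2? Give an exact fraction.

obs 1: x=3 → posterior Gamma(8, 13/2)
obs 2: x=4 → posterior Gamma(12, 15/2)
obs 3: x=1 → posterior Gamma(13, 17/2)
obs 4: x=2 → posterior Gamma(15, 19/2)
obs 5: x=4 → posterior Gamma(19, 21/2)
obs 6: x=2 → posterior Gamma(21, 23/2)
obs 7: x=1 → posterior Gamma(22, 25/2)
obs 8: x=1 → posterior Gamma(23, 27/2)

921161225837512909284130490879592432/3630362123627258663193028251474330749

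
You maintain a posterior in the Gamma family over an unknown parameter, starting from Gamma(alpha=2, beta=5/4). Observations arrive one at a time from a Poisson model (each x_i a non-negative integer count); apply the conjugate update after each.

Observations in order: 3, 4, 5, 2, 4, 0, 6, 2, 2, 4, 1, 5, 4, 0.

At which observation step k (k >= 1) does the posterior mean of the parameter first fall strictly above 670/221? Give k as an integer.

k = 3

obs 1: x=3 → posterior Gamma(5, 9/4)
obs 2: x=4 → posterior Gamma(9, 13/4)
obs 3: x=5 → posterior Gamma(14, 17/4)
obs 4: x=2 → posterior Gamma(16, 21/4)
obs 5: x=4 → posterior Gamma(20, 25/4)
obs 6: x=0 → posterior Gamma(20, 29/4)
obs 7: x=6 → posterior Gamma(26, 33/4)
obs 8: x=2 → posterior Gamma(28, 37/4)
obs 9: x=2 → posterior Gamma(30, 41/4)
obs 10: x=4 → posterior Gamma(34, 45/4)
obs 11: x=1 → posterior Gamma(35, 49/4)
obs 12: x=5 → posterior Gamma(40, 53/4)
obs 13: x=4 → posterior Gamma(44, 57/4)
obs 14: x=0 → posterior Gamma(44, 61/4)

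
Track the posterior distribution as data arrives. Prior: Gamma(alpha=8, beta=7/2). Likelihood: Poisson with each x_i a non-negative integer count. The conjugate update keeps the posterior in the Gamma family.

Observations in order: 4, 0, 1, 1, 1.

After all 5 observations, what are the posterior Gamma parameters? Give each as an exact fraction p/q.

obs 1: x=4 → posterior Gamma(12, 9/2)
obs 2: x=0 → posterior Gamma(12, 11/2)
obs 3: x=1 → posterior Gamma(13, 13/2)
obs 4: x=1 → posterior Gamma(14, 15/2)
obs 5: x=1 → posterior Gamma(15, 17/2)

alpha=15, beta=17/2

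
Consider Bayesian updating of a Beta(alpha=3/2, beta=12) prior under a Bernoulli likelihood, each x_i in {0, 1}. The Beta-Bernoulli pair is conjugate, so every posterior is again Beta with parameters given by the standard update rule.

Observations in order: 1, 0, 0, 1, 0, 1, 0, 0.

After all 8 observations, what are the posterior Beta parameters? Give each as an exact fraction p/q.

alpha=9/2, beta=17

obs 1: x=1 → posterior Beta(5/2, 12)
obs 2: x=0 → posterior Beta(5/2, 13)
obs 3: x=0 → posterior Beta(5/2, 14)
obs 4: x=1 → posterior Beta(7/2, 14)
obs 5: x=0 → posterior Beta(7/2, 15)
obs 6: x=1 → posterior Beta(9/2, 15)
obs 7: x=0 → posterior Beta(9/2, 16)
obs 8: x=0 → posterior Beta(9/2, 17)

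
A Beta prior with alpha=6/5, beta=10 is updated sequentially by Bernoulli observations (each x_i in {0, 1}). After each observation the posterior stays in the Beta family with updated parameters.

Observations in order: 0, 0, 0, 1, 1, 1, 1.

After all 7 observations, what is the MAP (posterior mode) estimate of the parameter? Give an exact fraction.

obs 1: x=0 → posterior Beta(6/5, 11)
obs 2: x=0 → posterior Beta(6/5, 12)
obs 3: x=0 → posterior Beta(6/5, 13)
obs 4: x=1 → posterior Beta(11/5, 13)
obs 5: x=1 → posterior Beta(16/5, 13)
obs 6: x=1 → posterior Beta(21/5, 13)
obs 7: x=1 → posterior Beta(26/5, 13)

7/27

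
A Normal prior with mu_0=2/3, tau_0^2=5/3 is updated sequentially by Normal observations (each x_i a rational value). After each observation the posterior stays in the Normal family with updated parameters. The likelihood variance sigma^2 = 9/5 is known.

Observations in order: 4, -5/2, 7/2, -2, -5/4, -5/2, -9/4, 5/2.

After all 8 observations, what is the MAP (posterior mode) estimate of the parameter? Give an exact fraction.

11/454

obs 1: x=4 → posterior Normal(59/26, 45/52)
obs 2: x=-5/2 → posterior Normal(111/154, 45/77)
obs 3: x=7/2 → posterior Normal(143/102, 15/34)
obs 4: x=-2 → posterior Normal(93/127, 45/127)
obs 5: x=-5/4 → posterior Normal(13/32, 45/152)
obs 6: x=-5/2 → posterior Normal(-1/236, 15/59)
obs 7: x=-9/4 → posterior Normal(-57/202, 45/202)
obs 8: x=5/2 → posterior Normal(11/454, 45/227)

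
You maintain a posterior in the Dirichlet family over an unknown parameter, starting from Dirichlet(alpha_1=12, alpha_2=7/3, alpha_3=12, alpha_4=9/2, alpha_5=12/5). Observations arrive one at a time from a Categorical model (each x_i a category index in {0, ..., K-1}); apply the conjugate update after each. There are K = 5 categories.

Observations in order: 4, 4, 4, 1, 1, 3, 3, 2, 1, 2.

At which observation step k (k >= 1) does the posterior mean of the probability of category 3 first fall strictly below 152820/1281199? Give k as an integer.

obs 1: x=4 → posterior Dirichlet(12, 7/3, 12, 9/2, 17/5)
obs 2: x=4 → posterior Dirichlet(12, 7/3, 12, 9/2, 22/5)
obs 3: x=4 → posterior Dirichlet(12, 7/3, 12, 9/2, 27/5)
obs 4: x=1 → posterior Dirichlet(12, 10/3, 12, 9/2, 27/5)
obs 5: x=1 → posterior Dirichlet(12, 13/3, 12, 9/2, 27/5)
obs 6: x=3 → posterior Dirichlet(12, 13/3, 12, 11/2, 27/5)
obs 7: x=3 → posterior Dirichlet(12, 13/3, 12, 13/2, 27/5)
obs 8: x=2 → posterior Dirichlet(12, 13/3, 13, 13/2, 27/5)
obs 9: x=1 → posterior Dirichlet(12, 16/3, 13, 13/2, 27/5)
obs 10: x=2 → posterior Dirichlet(12, 16/3, 14, 13/2, 27/5)

k = 5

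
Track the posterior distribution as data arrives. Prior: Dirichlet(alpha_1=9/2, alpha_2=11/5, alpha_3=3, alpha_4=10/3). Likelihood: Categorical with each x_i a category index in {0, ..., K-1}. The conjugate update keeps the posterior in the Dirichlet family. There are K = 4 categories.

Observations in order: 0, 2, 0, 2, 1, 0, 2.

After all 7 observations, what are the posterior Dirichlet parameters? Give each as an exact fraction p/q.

obs 1: x=0 → posterior Dirichlet(11/2, 11/5, 3, 10/3)
obs 2: x=2 → posterior Dirichlet(11/2, 11/5, 4, 10/3)
obs 3: x=0 → posterior Dirichlet(13/2, 11/5, 4, 10/3)
obs 4: x=2 → posterior Dirichlet(13/2, 11/5, 5, 10/3)
obs 5: x=1 → posterior Dirichlet(13/2, 16/5, 5, 10/3)
obs 6: x=0 → posterior Dirichlet(15/2, 16/5, 5, 10/3)
obs 7: x=2 → posterior Dirichlet(15/2, 16/5, 6, 10/3)

alpha_1=15/2, alpha_2=16/5, alpha_3=6, alpha_4=10/3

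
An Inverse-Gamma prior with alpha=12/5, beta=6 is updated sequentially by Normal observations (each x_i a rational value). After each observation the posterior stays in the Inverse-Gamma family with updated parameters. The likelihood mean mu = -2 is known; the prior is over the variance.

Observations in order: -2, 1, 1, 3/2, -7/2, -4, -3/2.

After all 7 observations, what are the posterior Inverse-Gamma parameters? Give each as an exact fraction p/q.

alpha=59/10, beta=195/8

obs 1: x=-2 → posterior Inverse-Gamma(29/10, 6)
obs 2: x=1 → posterior Inverse-Gamma(17/5, 21/2)
obs 3: x=1 → posterior Inverse-Gamma(39/10, 15)
obs 4: x=3/2 → posterior Inverse-Gamma(22/5, 169/8)
obs 5: x=-7/2 → posterior Inverse-Gamma(49/10, 89/4)
obs 6: x=-4 → posterior Inverse-Gamma(27/5, 97/4)
obs 7: x=-3/2 → posterior Inverse-Gamma(59/10, 195/8)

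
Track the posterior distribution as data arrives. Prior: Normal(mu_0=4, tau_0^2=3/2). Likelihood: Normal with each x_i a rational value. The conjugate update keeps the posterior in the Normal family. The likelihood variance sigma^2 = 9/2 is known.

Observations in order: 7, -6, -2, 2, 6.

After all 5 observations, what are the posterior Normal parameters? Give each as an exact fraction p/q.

mu_0=19/8, tau_0^2=9/16

obs 1: x=7 → posterior Normal(19/4, 9/8)
obs 2: x=-6 → posterior Normal(13/5, 9/10)
obs 3: x=-2 → posterior Normal(11/6, 3/4)
obs 4: x=2 → posterior Normal(13/7, 9/14)
obs 5: x=6 → posterior Normal(19/8, 9/16)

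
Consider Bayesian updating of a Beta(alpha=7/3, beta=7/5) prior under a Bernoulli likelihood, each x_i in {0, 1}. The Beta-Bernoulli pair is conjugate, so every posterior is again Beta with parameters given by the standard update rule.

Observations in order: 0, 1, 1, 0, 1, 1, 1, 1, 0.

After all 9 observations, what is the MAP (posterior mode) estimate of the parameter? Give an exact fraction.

obs 1: x=0 → posterior Beta(7/3, 12/5)
obs 2: x=1 → posterior Beta(10/3, 12/5)
obs 3: x=1 → posterior Beta(13/3, 12/5)
obs 4: x=0 → posterior Beta(13/3, 17/5)
obs 5: x=1 → posterior Beta(16/3, 17/5)
obs 6: x=1 → posterior Beta(19/3, 17/5)
obs 7: x=1 → posterior Beta(22/3, 17/5)
obs 8: x=1 → posterior Beta(25/3, 17/5)
obs 9: x=0 → posterior Beta(25/3, 22/5)

110/161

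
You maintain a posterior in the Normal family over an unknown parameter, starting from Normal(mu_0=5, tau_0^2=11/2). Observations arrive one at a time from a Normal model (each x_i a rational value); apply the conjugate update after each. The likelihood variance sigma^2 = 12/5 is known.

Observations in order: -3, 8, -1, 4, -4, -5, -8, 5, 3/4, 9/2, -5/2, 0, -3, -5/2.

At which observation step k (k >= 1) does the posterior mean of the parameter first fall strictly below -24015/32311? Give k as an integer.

obs 1: x=-3 → posterior Normal(-45/79, 132/79)
obs 2: x=8 → posterior Normal(395/134, 66/67)
obs 3: x=-1 → posterior Normal(340/189, 44/63)
obs 4: x=4 → posterior Normal(140/61, 33/61)
obs 5: x=-4 → posterior Normal(340/299, 132/299)
obs 6: x=-5 → posterior Normal(65/354, 22/59)
obs 7: x=-8 → posterior Normal(-375/409, 132/409)
obs 8: x=5 → posterior Normal(-25/116, 33/116)
obs 9: x=3/4 → posterior Normal(-235/2076, 44/173)
obs 10: x=9/2 → posterior Normal(755/2296, 66/287)
obs 11: x=-5/2 → posterior Normal(205/2516, 132/629)
obs 12: x=0 → posterior Normal(205/2736, 11/57)
obs 13: x=-3 → posterior Normal(-455/2956, 132/739)
obs 14: x=-5/2 → posterior Normal(-1005/3176, 66/397)

k = 7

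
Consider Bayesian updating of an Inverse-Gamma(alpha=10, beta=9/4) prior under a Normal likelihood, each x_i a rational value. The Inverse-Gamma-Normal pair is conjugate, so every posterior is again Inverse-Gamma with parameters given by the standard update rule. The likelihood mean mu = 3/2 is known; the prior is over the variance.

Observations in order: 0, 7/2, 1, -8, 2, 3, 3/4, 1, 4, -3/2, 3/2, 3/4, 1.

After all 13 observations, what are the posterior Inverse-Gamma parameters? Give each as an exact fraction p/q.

obs 1: x=0 → posterior Inverse-Gamma(21/2, 27/8)
obs 2: x=7/2 → posterior Inverse-Gamma(11, 43/8)
obs 3: x=1 → posterior Inverse-Gamma(23/2, 11/2)
obs 4: x=-8 → posterior Inverse-Gamma(12, 405/8)
obs 5: x=2 → posterior Inverse-Gamma(25/2, 203/4)
obs 6: x=3 → posterior Inverse-Gamma(13, 415/8)
obs 7: x=3/4 → posterior Inverse-Gamma(27/2, 1669/32)
obs 8: x=1 → posterior Inverse-Gamma(14, 1673/32)
obs 9: x=4 → posterior Inverse-Gamma(29/2, 1773/32)
obs 10: x=-3/2 → posterior Inverse-Gamma(15, 1917/32)
obs 11: x=3/2 → posterior Inverse-Gamma(31/2, 1917/32)
obs 12: x=3/4 → posterior Inverse-Gamma(16, 963/16)
obs 13: x=1 → posterior Inverse-Gamma(33/2, 965/16)

alpha=33/2, beta=965/16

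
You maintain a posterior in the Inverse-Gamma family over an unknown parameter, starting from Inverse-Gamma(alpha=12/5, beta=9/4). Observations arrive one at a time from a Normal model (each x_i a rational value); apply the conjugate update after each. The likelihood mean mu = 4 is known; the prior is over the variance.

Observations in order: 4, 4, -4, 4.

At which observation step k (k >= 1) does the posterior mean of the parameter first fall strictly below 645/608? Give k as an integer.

obs 1: x=4 → posterior Inverse-Gamma(29/10, 9/4)
obs 2: x=4 → posterior Inverse-Gamma(17/5, 9/4)
obs 3: x=-4 → posterior Inverse-Gamma(39/10, 137/4)
obs 4: x=4 → posterior Inverse-Gamma(22/5, 137/4)

k = 2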